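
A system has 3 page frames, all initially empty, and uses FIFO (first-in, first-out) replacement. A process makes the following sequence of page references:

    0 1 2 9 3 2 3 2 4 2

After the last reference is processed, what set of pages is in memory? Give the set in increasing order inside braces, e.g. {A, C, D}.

{2, 3, 4}

0 -> fault, frames [0]
1 -> fault, frames [0, 1]
2 -> fault, frames [0, 1, 2]
9 -> fault, evict 0, frames [1, 2, 9]
3 -> fault, evict 1, frames [2, 9, 3]
2 -> hit
3 -> hit
2 -> hit
4 -> fault, evict 2, frames [9, 3, 4]
2 -> fault, evict 9, frames [3, 4, 2]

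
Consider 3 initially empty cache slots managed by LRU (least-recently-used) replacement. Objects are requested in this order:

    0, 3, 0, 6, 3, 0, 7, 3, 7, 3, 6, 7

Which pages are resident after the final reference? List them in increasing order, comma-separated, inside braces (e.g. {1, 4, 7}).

0 → miss, frames (0)
3 → miss, frames (0 3)
0 → hit
6 → miss, frames (3 0 6)
3 → hit
0 → hit
7 → miss, evict 6, frames (3 0 7)
3 → hit
7 → hit
3 → hit
6 → miss, evict 0, frames (7 3 6)
7 → hit

{3, 6, 7}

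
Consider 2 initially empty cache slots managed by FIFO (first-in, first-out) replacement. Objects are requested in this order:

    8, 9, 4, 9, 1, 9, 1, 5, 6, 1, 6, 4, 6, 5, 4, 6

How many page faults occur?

8 → miss, frames (8)
9 → miss, frames (8 9)
4 → miss, evict 8, frames (9 4)
9 → hit
1 → miss, evict 9, frames (4 1)
9 → miss, evict 4, frames (1 9)
1 → hit
5 → miss, evict 1, frames (9 5)
6 → miss, evict 9, frames (5 6)
1 → miss, evict 5, frames (6 1)
6 → hit
4 → miss, evict 6, frames (1 4)
6 → miss, evict 1, frames (4 6)
5 → miss, evict 4, frames (6 5)
4 → miss, evict 6, frames (5 4)
6 → miss, evict 5, frames (4 6)
Page faults: 13.

13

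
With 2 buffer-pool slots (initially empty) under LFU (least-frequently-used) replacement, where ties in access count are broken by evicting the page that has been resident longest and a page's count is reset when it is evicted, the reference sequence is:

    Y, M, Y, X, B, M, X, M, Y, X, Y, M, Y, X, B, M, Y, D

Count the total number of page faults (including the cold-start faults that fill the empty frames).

Y -> fault, frames [Y]
M -> fault, frames [Y, M]
Y -> hit
X -> fault, evict M, frames [Y, X]
B -> fault, evict X, frames [Y, B]
M -> fault, evict B, frames [Y, M]
X -> fault, evict M, frames [Y, X]
M -> fault, evict X, frames [Y, M]
Y -> hit
X -> fault, evict M, frames [Y, X]
Y -> hit
M -> fault, evict X, frames [Y, M]
Y -> hit
X -> fault, evict M, frames [Y, X]
B -> fault, evict X, frames [Y, B]
M -> fault, evict B, frames [Y, M]
Y -> hit
D -> fault, evict M, frames [Y, D]
Page faults: 13.

13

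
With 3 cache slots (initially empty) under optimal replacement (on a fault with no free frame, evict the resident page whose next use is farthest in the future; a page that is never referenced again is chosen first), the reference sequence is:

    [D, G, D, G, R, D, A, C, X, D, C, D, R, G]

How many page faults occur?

8

D: fault, frames {D}
G: fault, frames {D,G}
D: hit
G: hit
R: fault, frames {D,G,R}
D: hit
A: fault, evict G, frames {D,R,A}
C: fault, evict A, frames {D,R,C}
X: fault, evict R, frames {D,C,X}
D: hit
C: hit
D: hit
R: fault, evict X, frames {D,C,R}
G: fault, evict R, frames {D,C,G}
Page faults: 8.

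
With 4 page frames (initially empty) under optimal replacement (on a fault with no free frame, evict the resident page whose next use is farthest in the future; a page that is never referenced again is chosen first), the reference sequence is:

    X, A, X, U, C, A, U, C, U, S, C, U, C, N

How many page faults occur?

6

X: fault, frames (X)
A: fault, frames (X A)
X: hit
U: fault, frames (X A U)
C: fault, frames (X A U C)
A: hit
U: hit
C: hit
U: hit
S: fault, evict A, frames (X U C S)
C: hit
U: hit
C: hit
N: fault, evict S, frames (X U C N)
Page faults: 6.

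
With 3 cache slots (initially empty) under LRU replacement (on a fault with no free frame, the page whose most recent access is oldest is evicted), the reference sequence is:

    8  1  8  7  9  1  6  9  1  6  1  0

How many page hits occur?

5

8: miss, frames {8}
1: miss, frames {8,1}
8: hit
7: miss, frames {1,8,7}
9: miss, evict 1, frames {8,7,9}
1: miss, evict 8, frames {7,9,1}
6: miss, evict 7, frames {9,1,6}
9: hit
1: hit
6: hit
1: hit
0: miss, evict 9, frames {6,1,0}
Hits: 5.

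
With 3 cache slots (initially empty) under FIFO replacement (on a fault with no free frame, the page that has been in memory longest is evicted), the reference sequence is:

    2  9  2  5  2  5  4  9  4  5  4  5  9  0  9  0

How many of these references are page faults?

2: fault, frames (2)
9: fault, frames (2 9)
2: hit
5: fault, frames (2 9 5)
2: hit
5: hit
4: fault, evict 2, frames (9 5 4)
9: hit
4: hit
5: hit
4: hit
5: hit
9: hit
0: fault, evict 9, frames (5 4 0)
9: fault, evict 5, frames (4 0 9)
0: hit
Page faults: 6.

6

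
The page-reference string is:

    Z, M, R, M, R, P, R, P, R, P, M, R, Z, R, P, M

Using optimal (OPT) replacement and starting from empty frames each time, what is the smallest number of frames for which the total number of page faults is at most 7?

3

f=1: 16 faults
f=2: 8 faults
f=3: 6 faults
f=4: 4 faults
Smallest f with faults ≤ 7 is 3.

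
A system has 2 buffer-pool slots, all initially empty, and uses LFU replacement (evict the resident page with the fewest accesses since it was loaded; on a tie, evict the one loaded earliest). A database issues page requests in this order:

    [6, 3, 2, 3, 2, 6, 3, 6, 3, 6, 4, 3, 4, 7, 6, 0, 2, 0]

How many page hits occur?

6 → fault, frames [6]
3 → fault, frames [6, 3]
2 → fault, evict 6, frames [3, 2]
3 → hit
2 → hit
6 → fault, evict 3, frames [2, 6]
3 → fault, evict 6, frames [2, 3]
6 → fault, evict 3, frames [2, 6]
3 → fault, evict 6, frames [2, 3]
6 → fault, evict 3, frames [2, 6]
4 → fault, evict 6, frames [2, 4]
3 → fault, evict 4, frames [2, 3]
4 → fault, evict 3, frames [2, 4]
7 → fault, evict 4, frames [2, 7]
6 → fault, evict 7, frames [2, 6]
0 → fault, evict 6, frames [2, 0]
2 → hit
0 → hit
Hits: 4.

4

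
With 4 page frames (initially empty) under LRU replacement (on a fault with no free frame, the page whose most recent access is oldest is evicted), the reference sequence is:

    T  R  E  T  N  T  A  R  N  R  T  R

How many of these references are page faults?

T → miss, frames [T]
R → miss, frames [T, R]
E → miss, frames [T, R, E]
T → hit
N → miss, frames [R, E, T, N]
T → hit
A → miss, evict R, frames [E, N, T, A]
R → miss, evict E, frames [N, T, A, R]
N → hit
R → hit
T → hit
R → hit
Page faults: 6.

6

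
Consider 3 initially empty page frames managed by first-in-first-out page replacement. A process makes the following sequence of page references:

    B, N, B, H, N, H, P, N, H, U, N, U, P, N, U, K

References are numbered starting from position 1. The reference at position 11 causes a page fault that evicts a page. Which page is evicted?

pos 1: B → miss, frames {B}
pos 2: N → miss, frames {B,N}
pos 3: B → hit
pos 4: H → miss, frames {B,N,H}
pos 5: N → hit
pos 6: H → hit
pos 7: P → miss, evict B, frames {N,H,P}
pos 8: N → hit
pos 9: H → hit
pos 10: U → miss, evict N, frames {H,P,U}
pos 11: N → miss, evict H, frames {P,U,N}
At position 11, page H is evicted.

H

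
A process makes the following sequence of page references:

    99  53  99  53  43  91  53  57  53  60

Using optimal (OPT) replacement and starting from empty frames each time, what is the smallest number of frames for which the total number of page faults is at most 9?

2

f=1: 10 faults
f=2: 6 faults
f=3: 6 faults
f=4: 6 faults
f=5: 6 faults
f=6: 6 faults
Smallest f with faults ≤ 9 is 2.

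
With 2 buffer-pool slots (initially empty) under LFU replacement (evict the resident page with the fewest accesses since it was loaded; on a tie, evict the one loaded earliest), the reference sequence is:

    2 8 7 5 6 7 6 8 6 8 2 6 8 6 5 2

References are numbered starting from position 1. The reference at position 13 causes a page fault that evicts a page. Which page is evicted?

pos 1: 2 → miss, frames (2)
pos 2: 8 → miss, frames (2 8)
pos 3: 7 → miss, evict 2, frames (8 7)
pos 4: 5 → miss, evict 8, frames (7 5)
pos 5: 6 → miss, evict 7, frames (5 6)
pos 6: 7 → miss, evict 5, frames (6 7)
pos 7: 6 → hit
pos 8: 8 → miss, evict 7, frames (6 8)
pos 9: 6 → hit
pos 10: 8 → hit
pos 11: 2 → miss, evict 8, frames (6 2)
pos 12: 6 → hit
pos 13: 8 → miss, evict 2, frames (6 8)
At position 13, page 2 is evicted.

2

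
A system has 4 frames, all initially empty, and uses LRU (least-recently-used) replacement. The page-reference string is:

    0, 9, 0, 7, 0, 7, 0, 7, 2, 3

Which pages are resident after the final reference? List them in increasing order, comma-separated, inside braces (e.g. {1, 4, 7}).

0 → fault, frames [0]
9 → fault, frames [0, 9]
0 → hit
7 → fault, frames [9, 0, 7]
0 → hit
7 → hit
0 → hit
7 → hit
2 → fault, frames [9, 0, 7, 2]
3 → fault, evict 9, frames [0, 7, 2, 3]

{0, 2, 3, 7}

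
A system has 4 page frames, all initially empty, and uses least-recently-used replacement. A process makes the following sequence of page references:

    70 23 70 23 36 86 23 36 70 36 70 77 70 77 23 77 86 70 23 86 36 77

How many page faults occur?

8

70: miss, frames [70]
23: miss, frames [70, 23]
70: hit
23: hit
36: miss, frames [70, 23, 36]
86: miss, frames [70, 23, 36, 86]
23: hit
36: hit
70: hit
36: hit
70: hit
77: miss, evict 86, frames [23, 36, 70, 77]
70: hit
77: hit
23: hit
77: hit
86: miss, evict 36, frames [70, 23, 77, 86]
70: hit
23: hit
86: hit
36: miss, evict 77, frames [70, 23, 86, 36]
77: miss, evict 70, frames [23, 86, 36, 77]
Page faults: 8.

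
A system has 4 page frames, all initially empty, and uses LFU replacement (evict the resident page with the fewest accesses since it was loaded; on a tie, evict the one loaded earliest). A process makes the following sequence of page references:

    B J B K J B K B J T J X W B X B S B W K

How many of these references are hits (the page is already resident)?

11

B -> miss, frames (B)
J -> miss, frames (B J)
B -> hit
K -> miss, frames (B J K)
J -> hit
B -> hit
K -> hit
B -> hit
J -> hit
T -> miss, frames (B J K T)
J -> hit
X -> miss, evict T, frames (B J K X)
W -> miss, evict X, frames (B J K W)
B -> hit
X -> miss, evict W, frames (B J K X)
B -> hit
S -> miss, evict X, frames (B J K S)
B -> hit
W -> miss, evict S, frames (B J K W)
K -> hit
Hits: 11.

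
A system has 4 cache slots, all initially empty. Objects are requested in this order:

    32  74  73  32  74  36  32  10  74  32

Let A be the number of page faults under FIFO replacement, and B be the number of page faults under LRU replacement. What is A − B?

Under FIFO: F F F . . F . F . F → 6 faults.
Under LRU: F F F . . F . F . . → 5 faults.
A − B = 6 − 5 = 1.

1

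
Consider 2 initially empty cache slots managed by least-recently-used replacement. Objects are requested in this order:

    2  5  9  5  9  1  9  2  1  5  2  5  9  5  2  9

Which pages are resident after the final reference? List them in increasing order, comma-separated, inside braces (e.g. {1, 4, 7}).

{2, 9}

2 -> fault, frames (2)
5 -> fault, frames (2 5)
9 -> fault, evict 2, frames (5 9)
5 -> hit
9 -> hit
1 -> fault, evict 5, frames (9 1)
9 -> hit
2 -> fault, evict 1, frames (9 2)
1 -> fault, evict 9, frames (2 1)
5 -> fault, evict 2, frames (1 5)
2 -> fault, evict 1, frames (5 2)
5 -> hit
9 -> fault, evict 2, frames (5 9)
5 -> hit
2 -> fault, evict 9, frames (5 2)
9 -> fault, evict 5, frames (2 9)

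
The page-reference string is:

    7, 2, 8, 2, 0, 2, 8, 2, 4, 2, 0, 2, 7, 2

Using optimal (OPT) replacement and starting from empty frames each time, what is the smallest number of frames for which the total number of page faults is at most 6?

3

f=1: 14 faults
f=2: 8 faults
f=3: 6 faults
f=4: 5 faults
f=5: 5 faults
Smallest f with faults ≤ 6 is 3.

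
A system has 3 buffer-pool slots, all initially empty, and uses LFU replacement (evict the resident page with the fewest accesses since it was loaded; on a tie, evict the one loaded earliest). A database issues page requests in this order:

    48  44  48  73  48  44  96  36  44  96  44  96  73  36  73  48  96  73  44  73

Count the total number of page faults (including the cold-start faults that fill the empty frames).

48: fault, frames [48]
44: fault, frames [48, 44]
48: hit
73: fault, frames [48, 44, 73]
48: hit
44: hit
96: fault, evict 73, frames [48, 44, 96]
36: fault, evict 96, frames [48, 44, 36]
44: hit
96: fault, evict 36, frames [48, 44, 96]
44: hit
96: hit
73: fault, evict 96, frames [48, 44, 73]
36: fault, evict 73, frames [48, 44, 36]
73: fault, evict 36, frames [48, 44, 73]
48: hit
96: fault, evict 73, frames [48, 44, 96]
73: fault, evict 96, frames [48, 44, 73]
44: hit
73: hit
Page faults: 11.

11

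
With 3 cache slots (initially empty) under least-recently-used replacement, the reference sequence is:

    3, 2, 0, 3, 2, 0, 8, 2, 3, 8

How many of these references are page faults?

5

3: miss, frames (3)
2: miss, frames (3 2)
0: miss, frames (3 2 0)
3: hit
2: hit
0: hit
8: miss, evict 3, frames (2 0 8)
2: hit
3: miss, evict 0, frames (8 2 3)
8: hit
Page faults: 5.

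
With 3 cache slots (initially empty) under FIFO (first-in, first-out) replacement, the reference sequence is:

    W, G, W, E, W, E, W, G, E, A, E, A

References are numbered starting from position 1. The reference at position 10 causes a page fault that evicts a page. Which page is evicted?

pos 1: W → miss, frames {W}
pos 2: G → miss, frames {W,G}
pos 3: W → hit
pos 4: E → miss, frames {W,G,E}
pos 5: W → hit
pos 6: E → hit
pos 7: W → hit
pos 8: G → hit
pos 9: E → hit
pos 10: A → miss, evict W, frames {G,E,A}
At position 10, page W is evicted.

W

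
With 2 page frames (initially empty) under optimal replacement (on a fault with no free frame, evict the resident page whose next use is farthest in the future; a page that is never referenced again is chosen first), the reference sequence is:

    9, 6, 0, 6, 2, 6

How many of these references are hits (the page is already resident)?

2

9 -> miss, frames {9}
6 -> miss, frames {9,6}
0 -> miss, evict 9, frames {6,0}
6 -> hit
2 -> miss, evict 0, frames {6,2}
6 -> hit
Hits: 2.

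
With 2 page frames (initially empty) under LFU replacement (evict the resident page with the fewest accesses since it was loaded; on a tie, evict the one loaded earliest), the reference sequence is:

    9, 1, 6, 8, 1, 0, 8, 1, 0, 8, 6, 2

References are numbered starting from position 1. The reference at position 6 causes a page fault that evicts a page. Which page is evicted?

pos 1: 9 → fault, frames {9}
pos 2: 1 → fault, frames {9,1}
pos 3: 6 → fault, evict 9, frames {1,6}
pos 4: 8 → fault, evict 1, frames {6,8}
pos 5: 1 → fault, evict 6, frames {8,1}
pos 6: 0 → fault, evict 8, frames {1,0}
At position 6, page 8 is evicted.

8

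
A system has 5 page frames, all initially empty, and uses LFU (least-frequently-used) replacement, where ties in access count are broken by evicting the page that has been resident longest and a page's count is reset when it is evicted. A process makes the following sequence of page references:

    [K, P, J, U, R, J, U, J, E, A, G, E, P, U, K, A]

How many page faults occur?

K → miss, frames (K)
P → miss, frames (K P)
J → miss, frames (K P J)
U → miss, frames (K P J U)
R → miss, frames (K P J U R)
J → hit
U → hit
J → hit
E → miss, evict K, frames (P J U R E)
A → miss, evict P, frames (J U R E A)
G → miss, evict R, frames (J U E A G)
E → hit
P → miss, evict A, frames (J U E G P)
U → hit
K → miss, evict G, frames (J U E P K)
A → miss, evict P, frames (J U E K A)
Page faults: 11.

11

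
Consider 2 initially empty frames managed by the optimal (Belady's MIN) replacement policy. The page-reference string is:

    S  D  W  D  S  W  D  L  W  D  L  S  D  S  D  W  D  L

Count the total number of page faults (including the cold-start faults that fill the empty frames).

10

S: fault, frames [S]
D: fault, frames [S, D]
W: fault, evict S, frames [D, W]
D: hit
S: fault, evict D, frames [W, S]
W: hit
D: fault, evict S, frames [W, D]
L: fault, evict D, frames [W, L]
W: hit
D: fault, evict W, frames [L, D]
L: hit
S: fault, evict L, frames [D, S]
D: hit
S: hit
D: hit
W: fault, evict S, frames [D, W]
D: hit
L: fault, evict W, frames [D, L]
Page faults: 10.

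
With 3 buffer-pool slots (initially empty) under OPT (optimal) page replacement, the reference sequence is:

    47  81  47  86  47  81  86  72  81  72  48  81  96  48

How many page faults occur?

47 → miss, frames [47]
81 → miss, frames [47, 81]
47 → hit
86 → miss, frames [47, 81, 86]
47 → hit
81 → hit
86 → hit
72 → miss, evict 86, frames [47, 81, 72]
81 → hit
72 → hit
48 → miss, evict 72, frames [47, 81, 48]
81 → hit
96 → miss, evict 81, frames [47, 48, 96]
48 → hit
Page faults: 6.

6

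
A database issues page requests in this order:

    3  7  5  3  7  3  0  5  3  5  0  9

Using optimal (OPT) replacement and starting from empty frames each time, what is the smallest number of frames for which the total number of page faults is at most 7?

3

f=1: 12 faults
f=2: 8 faults
f=3: 5 faults
f=4: 5 faults
f=5: 5 faults
Smallest f with faults ≤ 7 is 3.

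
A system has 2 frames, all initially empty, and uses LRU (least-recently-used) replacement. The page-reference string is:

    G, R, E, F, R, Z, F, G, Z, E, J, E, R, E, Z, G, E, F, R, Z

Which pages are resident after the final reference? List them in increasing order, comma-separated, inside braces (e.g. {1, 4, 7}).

G → fault, frames (G)
R → fault, frames (G R)
E → fault, evict G, frames (R E)
F → fault, evict R, frames (E F)
R → fault, evict E, frames (F R)
Z → fault, evict F, frames (R Z)
F → fault, evict R, frames (Z F)
G → fault, evict Z, frames (F G)
Z → fault, evict F, frames (G Z)
E → fault, evict G, frames (Z E)
J → fault, evict Z, frames (E J)
E → hit
R → fault, evict J, frames (E R)
E → hit
Z → fault, evict R, frames (E Z)
G → fault, evict E, frames (Z G)
E → fault, evict Z, frames (G E)
F → fault, evict G, frames (E F)
R → fault, evict E, frames (F R)
Z → fault, evict F, frames (R Z)

{R, Z}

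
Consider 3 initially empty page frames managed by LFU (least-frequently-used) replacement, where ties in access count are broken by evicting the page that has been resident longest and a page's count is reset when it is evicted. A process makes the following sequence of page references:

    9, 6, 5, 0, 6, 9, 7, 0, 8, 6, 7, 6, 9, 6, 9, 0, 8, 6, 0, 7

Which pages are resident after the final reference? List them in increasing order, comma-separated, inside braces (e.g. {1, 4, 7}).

9 -> miss, frames {9}
6 -> miss, frames {9,6}
5 -> miss, frames {9,6,5}
0 -> miss, evict 9, frames {6,5,0}
6 -> hit
9 -> miss, evict 5, frames {6,0,9}
7 -> miss, evict 0, frames {6,9,7}
0 -> miss, evict 9, frames {6,7,0}
8 -> miss, evict 7, frames {6,0,8}
6 -> hit
7 -> miss, evict 0, frames {6,8,7}
6 -> hit
9 -> miss, evict 8, frames {6,7,9}
6 -> hit
9 -> hit
0 -> miss, evict 7, frames {6,9,0}
8 -> miss, evict 0, frames {6,9,8}
6 -> hit
0 -> miss, evict 8, frames {6,9,0}
7 -> miss, evict 0, frames {6,9,7}

{6, 7, 9}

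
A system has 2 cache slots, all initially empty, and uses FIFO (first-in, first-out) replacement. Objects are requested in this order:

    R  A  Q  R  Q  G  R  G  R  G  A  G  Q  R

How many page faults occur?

R: miss, frames {R}
A: miss, frames {R,A}
Q: miss, evict R, frames {A,Q}
R: miss, evict A, frames {Q,R}
Q: hit
G: miss, evict Q, frames {R,G}
R: hit
G: hit
R: hit
G: hit
A: miss, evict R, frames {G,A}
G: hit
Q: miss, evict G, frames {A,Q}
R: miss, evict A, frames {Q,R}
Page faults: 8.

8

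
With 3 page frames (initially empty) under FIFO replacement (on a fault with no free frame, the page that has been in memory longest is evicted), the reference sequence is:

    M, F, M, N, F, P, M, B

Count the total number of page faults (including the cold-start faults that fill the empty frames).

M: miss, frames (M)
F: miss, frames (M F)
M: hit
N: miss, frames (M F N)
F: hit
P: miss, evict M, frames (F N P)
M: miss, evict F, frames (N P M)
B: miss, evict N, frames (P M B)
Page faults: 6.

6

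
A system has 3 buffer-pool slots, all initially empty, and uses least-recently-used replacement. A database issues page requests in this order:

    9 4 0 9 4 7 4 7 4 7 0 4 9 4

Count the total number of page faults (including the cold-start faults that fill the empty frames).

6

9 → miss, frames [9]
4 → miss, frames [9, 4]
0 → miss, frames [9, 4, 0]
9 → hit
4 → hit
7 → miss, evict 0, frames [9, 4, 7]
4 → hit
7 → hit
4 → hit
7 → hit
0 → miss, evict 9, frames [4, 7, 0]
4 → hit
9 → miss, evict 7, frames [0, 4, 9]
4 → hit
Page faults: 6.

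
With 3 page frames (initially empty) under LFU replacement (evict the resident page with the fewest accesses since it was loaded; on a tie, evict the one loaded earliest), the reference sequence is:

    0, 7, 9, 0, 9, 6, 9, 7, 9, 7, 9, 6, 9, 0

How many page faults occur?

0 -> miss, frames [0]
7 -> miss, frames [0, 7]
9 -> miss, frames [0, 7, 9]
0 -> hit
9 -> hit
6 -> miss, evict 7, frames [0, 9, 6]
9 -> hit
7 -> miss, evict 6, frames [0, 9, 7]
9 -> hit
7 -> hit
9 -> hit
6 -> miss, evict 0, frames [9, 7, 6]
9 -> hit
0 -> miss, evict 6, frames [9, 7, 0]
Page faults: 7.

7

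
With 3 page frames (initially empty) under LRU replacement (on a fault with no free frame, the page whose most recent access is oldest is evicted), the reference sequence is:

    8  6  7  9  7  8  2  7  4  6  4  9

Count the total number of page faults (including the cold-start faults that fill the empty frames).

9

8 -> miss, frames (8)
6 -> miss, frames (8 6)
7 -> miss, frames (8 6 7)
9 -> miss, evict 8, frames (6 7 9)
7 -> hit
8 -> miss, evict 6, frames (9 7 8)
2 -> miss, evict 9, frames (7 8 2)
7 -> hit
4 -> miss, evict 8, frames (2 7 4)
6 -> miss, evict 2, frames (7 4 6)
4 -> hit
9 -> miss, evict 7, frames (6 4 9)
Page faults: 9.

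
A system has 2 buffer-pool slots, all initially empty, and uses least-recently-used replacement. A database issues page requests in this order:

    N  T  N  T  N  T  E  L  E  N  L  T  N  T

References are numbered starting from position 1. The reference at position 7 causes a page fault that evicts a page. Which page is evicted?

pos 1: N: fault, frames [N]
pos 2: T: fault, frames [N, T]
pos 3: N: hit
pos 4: T: hit
pos 5: N: hit
pos 6: T: hit
pos 7: E: fault, evict N, frames [T, E]
At position 7, page N is evicted.

N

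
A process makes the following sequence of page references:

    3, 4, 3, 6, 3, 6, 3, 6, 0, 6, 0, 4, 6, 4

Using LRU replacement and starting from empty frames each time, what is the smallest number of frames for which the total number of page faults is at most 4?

4

f=1: 14 faults
f=2: 6 faults
f=3: 5 faults
f=4: 4 faults
Smallest f with faults ≤ 4 is 4.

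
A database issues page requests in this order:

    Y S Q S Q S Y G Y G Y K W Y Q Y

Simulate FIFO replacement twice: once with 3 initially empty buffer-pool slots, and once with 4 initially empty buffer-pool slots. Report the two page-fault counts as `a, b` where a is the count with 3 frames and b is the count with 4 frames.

3 frames: F F F . . . . F F . . F F . F F → 9 faults.
4 frames: F F F . . . . F . . . F F F F . → 8 faults.
8 < 9: adding a frame reduced faults, as is typical.

9, 8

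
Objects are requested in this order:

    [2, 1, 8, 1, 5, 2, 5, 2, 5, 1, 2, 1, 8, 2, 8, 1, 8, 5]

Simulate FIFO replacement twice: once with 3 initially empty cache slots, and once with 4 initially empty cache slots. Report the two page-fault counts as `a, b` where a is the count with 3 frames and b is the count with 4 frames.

3 frames: F F F . F F . . . F . . F . . . . F → 8 faults.
4 frames: F F F . F . . . . . . . . . . . . . → 4 faults.
4 < 8: adding a frame reduced faults, as is typical.

8, 4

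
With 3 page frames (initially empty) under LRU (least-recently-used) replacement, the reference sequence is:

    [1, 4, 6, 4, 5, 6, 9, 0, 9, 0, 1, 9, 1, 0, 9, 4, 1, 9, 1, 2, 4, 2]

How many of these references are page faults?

11

1 -> miss, frames [1]
4 -> miss, frames [1, 4]
6 -> miss, frames [1, 4, 6]
4 -> hit
5 -> miss, evict 1, frames [6, 4, 5]
6 -> hit
9 -> miss, evict 4, frames [5, 6, 9]
0 -> miss, evict 5, frames [6, 9, 0]
9 -> hit
0 -> hit
1 -> miss, evict 6, frames [9, 0, 1]
9 -> hit
1 -> hit
0 -> hit
9 -> hit
4 -> miss, evict 1, frames [0, 9, 4]
1 -> miss, evict 0, frames [9, 4, 1]
9 -> hit
1 -> hit
2 -> miss, evict 4, frames [9, 1, 2]
4 -> miss, evict 9, frames [1, 2, 4]
2 -> hit
Page faults: 11.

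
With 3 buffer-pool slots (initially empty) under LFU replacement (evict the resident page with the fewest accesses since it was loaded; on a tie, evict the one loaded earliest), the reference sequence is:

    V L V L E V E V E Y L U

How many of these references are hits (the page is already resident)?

6

V → miss, frames {V}
L → miss, frames {V,L}
V → hit
L → hit
E → miss, frames {V,L,E}
V → hit
E → hit
V → hit
E → hit
Y → miss, evict L, frames {V,E,Y}
L → miss, evict Y, frames {V,E,L}
U → miss, evict L, frames {V,E,U}
Hits: 6.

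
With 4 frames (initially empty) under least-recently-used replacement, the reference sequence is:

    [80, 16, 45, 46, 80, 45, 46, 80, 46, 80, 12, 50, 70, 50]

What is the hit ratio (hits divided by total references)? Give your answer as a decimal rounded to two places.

80: fault, frames [80]
16: fault, frames [80, 16]
45: fault, frames [80, 16, 45]
46: fault, frames [80, 16, 45, 46]
80: hit
45: hit
46: hit
80: hit
46: hit
80: hit
12: fault, evict 16, frames [45, 46, 80, 12]
50: fault, evict 45, frames [46, 80, 12, 50]
70: fault, evict 46, frames [80, 12, 50, 70]
50: hit
Hits: 7 of 14 references → 7/14 = 0.5000.

0.50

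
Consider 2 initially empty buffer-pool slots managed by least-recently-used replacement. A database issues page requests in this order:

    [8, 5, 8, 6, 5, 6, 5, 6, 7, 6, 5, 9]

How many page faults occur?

8 → fault, frames {8}
5 → fault, frames {8,5}
8 → hit
6 → fault, evict 5, frames {8,6}
5 → fault, evict 8, frames {6,5}
6 → hit
5 → hit
6 → hit
7 → fault, evict 5, frames {6,7}
6 → hit
5 → fault, evict 7, frames {6,5}
9 → fault, evict 6, frames {5,9}
Page faults: 7.

7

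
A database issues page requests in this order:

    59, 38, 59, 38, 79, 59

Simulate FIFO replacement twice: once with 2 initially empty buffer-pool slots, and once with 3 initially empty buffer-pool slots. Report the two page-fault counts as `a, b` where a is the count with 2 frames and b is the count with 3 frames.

2 frames: F F . . F F → 4 faults.
3 frames: F F . . F . → 3 faults.
3 < 4: adding a frame reduced faults, as is typical.

4, 3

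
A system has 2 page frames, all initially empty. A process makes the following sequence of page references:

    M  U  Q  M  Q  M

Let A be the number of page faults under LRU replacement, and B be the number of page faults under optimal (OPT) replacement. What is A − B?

Under LRU: F F F F . . → 4 faults.
Under OPT: F F F . . . → 3 faults.
A − B = 4 − 3 = 1.

1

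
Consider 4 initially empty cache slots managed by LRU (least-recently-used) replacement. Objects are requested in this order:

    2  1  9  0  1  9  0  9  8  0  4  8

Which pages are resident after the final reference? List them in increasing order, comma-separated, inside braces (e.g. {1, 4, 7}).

2: miss, frames (2)
1: miss, frames (2 1)
9: miss, frames (2 1 9)
0: miss, frames (2 1 9 0)
1: hit
9: hit
0: hit
9: hit
8: miss, evict 2, frames (1 0 9 8)
0: hit
4: miss, evict 1, frames (9 8 0 4)
8: hit

{0, 4, 8, 9}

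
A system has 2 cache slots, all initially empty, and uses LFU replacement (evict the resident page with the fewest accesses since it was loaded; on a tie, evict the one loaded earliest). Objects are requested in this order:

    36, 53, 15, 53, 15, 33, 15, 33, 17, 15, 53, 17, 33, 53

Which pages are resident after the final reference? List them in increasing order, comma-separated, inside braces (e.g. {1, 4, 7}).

{15, 53}

36 → miss, frames (36)
53 → miss, frames (36 53)
15 → miss, evict 36, frames (53 15)
53 → hit
15 → hit
33 → miss, evict 53, frames (15 33)
15 → hit
33 → hit
17 → miss, evict 33, frames (15 17)
15 → hit
53 → miss, evict 17, frames (15 53)
17 → miss, evict 53, frames (15 17)
33 → miss, evict 17, frames (15 33)
53 → miss, evict 33, frames (15 53)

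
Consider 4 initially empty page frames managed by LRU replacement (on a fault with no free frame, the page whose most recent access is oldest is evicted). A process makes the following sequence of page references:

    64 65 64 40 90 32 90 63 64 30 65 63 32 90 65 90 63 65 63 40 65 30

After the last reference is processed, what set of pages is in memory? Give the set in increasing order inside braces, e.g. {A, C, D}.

64 -> miss, frames {64}
65 -> miss, frames {64,65}
64 -> hit
40 -> miss, frames {65,64,40}
90 -> miss, frames {65,64,40,90}
32 -> miss, evict 65, frames {64,40,90,32}
90 -> hit
63 -> miss, evict 64, frames {40,32,90,63}
64 -> miss, evict 40, frames {32,90,63,64}
30 -> miss, evict 32, frames {90,63,64,30}
65 -> miss, evict 90, frames {63,64,30,65}
63 -> hit
32 -> miss, evict 64, frames {30,65,63,32}
90 -> miss, evict 30, frames {65,63,32,90}
65 -> hit
90 -> hit
63 -> hit
65 -> hit
63 -> hit
40 -> miss, evict 32, frames {90,65,63,40}
65 -> hit
30 -> miss, evict 90, frames {63,40,65,30}

{30, 40, 63, 65}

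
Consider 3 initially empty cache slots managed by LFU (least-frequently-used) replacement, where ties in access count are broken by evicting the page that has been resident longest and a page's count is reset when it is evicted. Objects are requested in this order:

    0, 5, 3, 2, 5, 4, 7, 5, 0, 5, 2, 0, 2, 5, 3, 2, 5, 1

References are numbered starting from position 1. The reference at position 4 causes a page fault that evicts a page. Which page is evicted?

0

pos 1: 0: miss, frames {0}
pos 2: 5: miss, frames {0,5}
pos 3: 3: miss, frames {0,5,3}
pos 4: 2: miss, evict 0, frames {5,3,2}
At position 4, page 0 is evicted.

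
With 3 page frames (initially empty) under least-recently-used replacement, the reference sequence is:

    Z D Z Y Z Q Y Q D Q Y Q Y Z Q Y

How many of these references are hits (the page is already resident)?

10

Z → miss, frames (Z)
D → miss, frames (Z D)
Z → hit
Y → miss, frames (D Z Y)
Z → hit
Q → miss, evict D, frames (Y Z Q)
Y → hit
Q → hit
D → miss, evict Z, frames (Y Q D)
Q → hit
Y → hit
Q → hit
Y → hit
Z → miss, evict D, frames (Q Y Z)
Q → hit
Y → hit
Hits: 10.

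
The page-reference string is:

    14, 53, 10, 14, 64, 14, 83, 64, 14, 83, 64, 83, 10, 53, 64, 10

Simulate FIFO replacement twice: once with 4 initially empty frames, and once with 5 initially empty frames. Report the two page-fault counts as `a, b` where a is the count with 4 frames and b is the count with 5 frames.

8, 5

4 frames: F F F . F . F . F . . . . F . F → 8 faults.
5 frames: F F F . F . F . . . . . . . . . → 5 faults.
5 < 8: adding a frame reduced faults, as is typical.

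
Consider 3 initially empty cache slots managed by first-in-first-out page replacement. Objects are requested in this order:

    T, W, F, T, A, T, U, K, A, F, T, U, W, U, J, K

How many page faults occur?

14

T → fault, frames (T)
W → fault, frames (T W)
F → fault, frames (T W F)
T → hit
A → fault, evict T, frames (W F A)
T → fault, evict W, frames (F A T)
U → fault, evict F, frames (A T U)
K → fault, evict A, frames (T U K)
A → fault, evict T, frames (U K A)
F → fault, evict U, frames (K A F)
T → fault, evict K, frames (A F T)
U → fault, evict A, frames (F T U)
W → fault, evict F, frames (T U W)
U → hit
J → fault, evict T, frames (U W J)
K → fault, evict U, frames (W J K)
Page faults: 14.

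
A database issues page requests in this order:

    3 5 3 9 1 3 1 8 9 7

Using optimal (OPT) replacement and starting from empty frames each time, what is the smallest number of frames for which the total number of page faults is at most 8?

2

f=1: 10 faults
f=2: 7 faults
f=3: 6 faults
f=4: 6 faults
f=5: 6 faults
f=6: 6 faults
Smallest f with faults ≤ 8 is 2.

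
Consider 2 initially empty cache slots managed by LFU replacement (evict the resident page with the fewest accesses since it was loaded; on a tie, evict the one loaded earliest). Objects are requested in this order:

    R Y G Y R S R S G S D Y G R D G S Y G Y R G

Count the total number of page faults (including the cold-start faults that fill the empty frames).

R → fault, frames (R)
Y → fault, frames (R Y)
G → fault, evict R, frames (Y G)
Y → hit
R → fault, evict G, frames (Y R)
S → fault, evict R, frames (Y S)
R → fault, evict S, frames (Y R)
S → fault, evict R, frames (Y S)
G → fault, evict S, frames (Y G)
S → fault, evict G, frames (Y S)
D → fault, evict S, frames (Y D)
Y → hit
G → fault, evict D, frames (Y G)
R → fault, evict G, frames (Y R)
D → fault, evict R, frames (Y D)
G → fault, evict D, frames (Y G)
S → fault, evict G, frames (Y S)
Y → hit
G → fault, evict S, frames (Y G)
Y → hit
R → fault, evict G, frames (Y R)
G → fault, evict R, frames (Y G)
Page faults: 18.

18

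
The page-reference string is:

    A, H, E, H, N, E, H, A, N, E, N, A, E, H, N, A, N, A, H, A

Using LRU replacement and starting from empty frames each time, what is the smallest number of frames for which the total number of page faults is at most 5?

4

f=1: 20 faults
f=2: 15 faults
f=3: 10 faults
f=4: 4 faults
Smallest f with faults ≤ 5 is 4.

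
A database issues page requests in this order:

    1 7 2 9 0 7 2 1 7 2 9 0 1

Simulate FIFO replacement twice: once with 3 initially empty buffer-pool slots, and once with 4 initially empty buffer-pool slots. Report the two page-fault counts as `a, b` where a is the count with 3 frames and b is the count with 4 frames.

10, 11

3 frames: F F F F F F F F . . F F . → 10 faults.
4 frames: F F F F F . . F F F F F F → 11 faults.
11 > 10: adding a frame increased faults — Belady's anomaly.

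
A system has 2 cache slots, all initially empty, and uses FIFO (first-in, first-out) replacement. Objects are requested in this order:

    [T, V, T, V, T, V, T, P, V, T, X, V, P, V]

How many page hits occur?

7

T: miss, frames (T)
V: miss, frames (T V)
T: hit
V: hit
T: hit
V: hit
T: hit
P: miss, evict T, frames (V P)
V: hit
T: miss, evict V, frames (P T)
X: miss, evict P, frames (T X)
V: miss, evict T, frames (X V)
P: miss, evict X, frames (V P)
V: hit
Hits: 7.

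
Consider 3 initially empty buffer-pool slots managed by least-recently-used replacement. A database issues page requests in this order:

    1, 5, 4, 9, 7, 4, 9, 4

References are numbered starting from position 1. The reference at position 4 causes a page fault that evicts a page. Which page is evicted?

pos 1: 1 -> fault, frames [1]
pos 2: 5 -> fault, frames [1, 5]
pos 3: 4 -> fault, frames [1, 5, 4]
pos 4: 9 -> fault, evict 1, frames [5, 4, 9]
At position 4, page 1 is evicted.

1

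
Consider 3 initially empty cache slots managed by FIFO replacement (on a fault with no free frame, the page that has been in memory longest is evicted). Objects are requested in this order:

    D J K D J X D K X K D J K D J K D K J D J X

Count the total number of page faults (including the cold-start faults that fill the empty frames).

D → fault, frames (D)
J → fault, frames (D J)
K → fault, frames (D J K)
D → hit
J → hit
X → fault, evict D, frames (J K X)
D → fault, evict J, frames (K X D)
K → hit
X → hit
K → hit
D → hit
J → fault, evict K, frames (X D J)
K → fault, evict X, frames (D J K)
D → hit
J → hit
K → hit
D → hit
K → hit
J → hit
D → hit
J → hit
X → fault, evict D, frames (J K X)
Page faults: 8.

8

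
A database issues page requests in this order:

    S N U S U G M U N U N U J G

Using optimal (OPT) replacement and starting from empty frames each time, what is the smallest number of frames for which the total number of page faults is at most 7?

f=1: 14 faults
f=2: 8 faults
f=3: 7 faults
f=4: 6 faults
f=5: 6 faults
f=6: 6 faults
Smallest f with faults ≤ 7 is 3.

3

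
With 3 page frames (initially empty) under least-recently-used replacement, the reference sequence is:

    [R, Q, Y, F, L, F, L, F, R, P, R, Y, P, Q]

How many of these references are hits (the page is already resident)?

R -> miss, frames [R]
Q -> miss, frames [R, Q]
Y -> miss, frames [R, Q, Y]
F -> miss, evict R, frames [Q, Y, F]
L -> miss, evict Q, frames [Y, F, L]
F -> hit
L -> hit
F -> hit
R -> miss, evict Y, frames [L, F, R]
P -> miss, evict L, frames [F, R, P]
R -> hit
Y -> miss, evict F, frames [P, R, Y]
P -> hit
Q -> miss, evict R, frames [Y, P, Q]
Hits: 5.

5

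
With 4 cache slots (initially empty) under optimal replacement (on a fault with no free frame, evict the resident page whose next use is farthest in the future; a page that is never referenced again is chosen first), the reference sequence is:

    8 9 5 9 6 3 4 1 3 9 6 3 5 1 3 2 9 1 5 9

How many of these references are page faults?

8 -> fault, frames {8}
9 -> fault, frames {8,9}
5 -> fault, frames {8,9,5}
9 -> hit
6 -> fault, frames {8,9,5,6}
3 -> fault, evict 8, frames {9,5,6,3}
4 -> fault, evict 5, frames {9,6,3,4}
1 -> fault, evict 4, frames {9,6,3,1}
3 -> hit
9 -> hit
6 -> hit
3 -> hit
5 -> fault, evict 6, frames {9,3,1,5}
1 -> hit
3 -> hit
2 -> fault, evict 3, frames {9,1,5,2}
9 -> hit
1 -> hit
5 -> hit
9 -> hit
Page faults: 9.

9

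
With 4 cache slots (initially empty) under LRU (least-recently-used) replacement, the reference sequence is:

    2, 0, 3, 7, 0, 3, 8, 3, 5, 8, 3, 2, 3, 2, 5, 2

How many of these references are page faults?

2 → fault, frames {2}
0 → fault, frames {2,0}
3 → fault, frames {2,0,3}
7 → fault, frames {2,0,3,7}
0 → hit
3 → hit
8 → fault, evict 2, frames {7,0,3,8}
3 → hit
5 → fault, evict 7, frames {0,8,3,5}
8 → hit
3 → hit
2 → fault, evict 0, frames {5,8,3,2}
3 → hit
2 → hit
5 → hit
2 → hit
Page faults: 7.

7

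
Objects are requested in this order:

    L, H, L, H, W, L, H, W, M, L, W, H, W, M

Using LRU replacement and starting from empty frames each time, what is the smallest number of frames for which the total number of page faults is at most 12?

2

f=1: 14 faults
f=2: 11 faults
f=3: 7 faults
f=4: 4 faults
Smallest f with faults ≤ 12 is 2.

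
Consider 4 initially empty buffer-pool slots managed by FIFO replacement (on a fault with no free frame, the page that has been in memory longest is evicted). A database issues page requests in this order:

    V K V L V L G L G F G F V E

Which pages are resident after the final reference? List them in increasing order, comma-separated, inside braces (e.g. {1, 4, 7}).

{E, F, G, V}

V: miss, frames {V}
K: miss, frames {V,K}
V: hit
L: miss, frames {V,K,L}
V: hit
L: hit
G: miss, frames {V,K,L,G}
L: hit
G: hit
F: miss, evict V, frames {K,L,G,F}
G: hit
F: hit
V: miss, evict K, frames {L,G,F,V}
E: miss, evict L, frames {G,F,V,E}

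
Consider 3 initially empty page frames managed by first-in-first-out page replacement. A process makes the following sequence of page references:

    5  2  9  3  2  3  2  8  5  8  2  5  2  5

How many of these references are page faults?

7

5 -> fault, frames {5}
2 -> fault, frames {5,2}
9 -> fault, frames {5,2,9}
3 -> fault, evict 5, frames {2,9,3}
2 -> hit
3 -> hit
2 -> hit
8 -> fault, evict 2, frames {9,3,8}
5 -> fault, evict 9, frames {3,8,5}
8 -> hit
2 -> fault, evict 3, frames {8,5,2}
5 -> hit
2 -> hit
5 -> hit
Page faults: 7.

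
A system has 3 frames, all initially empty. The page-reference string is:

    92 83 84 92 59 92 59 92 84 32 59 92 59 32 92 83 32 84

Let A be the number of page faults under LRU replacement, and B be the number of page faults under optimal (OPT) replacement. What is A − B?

2

Under LRU: F F F . F . . . . F F F . . . F . F → 9 faults.
Under OPT: F F F . F . . . . F . . . . . F . F → 7 faults.
A − B = 9 − 7 = 2.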